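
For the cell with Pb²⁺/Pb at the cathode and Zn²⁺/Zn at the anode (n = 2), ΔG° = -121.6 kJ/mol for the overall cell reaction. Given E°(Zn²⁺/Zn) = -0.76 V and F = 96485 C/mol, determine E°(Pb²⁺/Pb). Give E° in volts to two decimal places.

E°cell = −ΔG°/(nF) = −(-121.6×10³)/((2)(96485)) = +0.630 V.
Since Pb²⁺/Pb is the cathode and Zn²⁺/Zn the anode, E°cell = E°(Pb²⁺/Pb) − E°(Zn²⁺/Zn).
So E°(Pb²⁺/Pb) = E°cell + E°(Zn²⁺/Zn) = +0.630 + (-0.76) = -0.13 V.

-0.13 V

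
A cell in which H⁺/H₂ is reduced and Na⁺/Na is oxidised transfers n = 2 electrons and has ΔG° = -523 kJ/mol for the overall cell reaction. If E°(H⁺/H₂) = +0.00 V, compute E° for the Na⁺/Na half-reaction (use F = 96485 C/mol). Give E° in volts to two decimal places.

E°cell = −ΔG°/(nF) = −(-523×10³)/((2)(96485)) = +2.710 V.
Since H⁺/H₂ is the cathode and Na⁺/Na the anode, E°cell = E°(H⁺/H₂) − E°(Na⁺/Na).
So E°(Na⁺/Na) = E°(H⁺/H₂) − E°cell = (+0.00) − (+2.710) = -2.71 V.

-2.71 V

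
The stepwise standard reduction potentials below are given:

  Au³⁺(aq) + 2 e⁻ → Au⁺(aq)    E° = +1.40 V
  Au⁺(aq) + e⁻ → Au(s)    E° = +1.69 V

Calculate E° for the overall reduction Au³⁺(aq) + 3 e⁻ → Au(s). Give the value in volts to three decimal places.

Since ΔG° = −nFE° is additive over sequential reductions, n₃E°₃ = n₁E°₁ + n₂E°₂.
E°₃ = (2×+1.40 + 1×+1.69) / 3 = (+4.490) / 3 = +1.497 V.
E° values themselves are not directly additive — weighting by electron count is essential.

+1.497 V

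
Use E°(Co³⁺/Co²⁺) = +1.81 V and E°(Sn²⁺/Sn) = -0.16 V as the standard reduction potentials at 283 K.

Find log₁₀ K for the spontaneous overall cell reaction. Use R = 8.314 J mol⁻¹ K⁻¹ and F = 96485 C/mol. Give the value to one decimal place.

Cathode: Co³⁺/Co²⁺; anode: Sn²⁺/Sn. E°cell = (+1.81) − (-0.16) = +1.97 V, with n = 2.
ΔG° = −nFE° = −RT ln K, so ln K = nFE°/(RT) = (2)(96485)(+1.97) / ((8.314)(283)) = 161.570.
log₁₀ K = 161.570 / ln 10 = 70.2.

70.2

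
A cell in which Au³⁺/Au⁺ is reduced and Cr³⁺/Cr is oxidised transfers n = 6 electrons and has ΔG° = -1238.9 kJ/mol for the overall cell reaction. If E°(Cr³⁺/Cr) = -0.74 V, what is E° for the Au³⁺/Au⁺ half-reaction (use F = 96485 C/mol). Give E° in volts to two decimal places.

+1.40 V

E°cell = −ΔG°/(nF) = −(-1238.9×10³)/((6)(96485)) = +2.140 V.
Since Au³⁺/Au⁺ is the cathode and Cr³⁺/Cr the anode, E°cell = E°(Au³⁺/Au⁺) − E°(Cr³⁺/Cr).
So E°(Au³⁺/Au⁺) = E°cell + E°(Cr³⁺/Cr) = +2.140 + (-0.74) = +1.40 V.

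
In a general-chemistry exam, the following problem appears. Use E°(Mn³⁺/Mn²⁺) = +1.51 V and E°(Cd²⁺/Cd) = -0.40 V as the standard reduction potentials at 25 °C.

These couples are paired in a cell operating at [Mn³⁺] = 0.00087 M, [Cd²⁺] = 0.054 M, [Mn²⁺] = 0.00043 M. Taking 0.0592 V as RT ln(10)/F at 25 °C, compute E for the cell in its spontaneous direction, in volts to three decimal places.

Mn³⁺/Mn²⁺ is the cathode (higher E°), Cd²⁺/Cd the anode: E°cell = +1.51 − (-0.40) = +1.91 V, n = 2.
Overall: 2 Mn³⁺(aq) + Cd(s) → 2 Mn²⁺(aq) + Cd²⁺(aq)
Q = [Mn²⁺]^2·[Cd²⁺] / ([Mn³⁺]^2); log Q = -1.880.
E = E° − (0.0592/n) log Q = +1.91 − (0.0592/2)(-1.880) = +1.966 V.

+1.966 V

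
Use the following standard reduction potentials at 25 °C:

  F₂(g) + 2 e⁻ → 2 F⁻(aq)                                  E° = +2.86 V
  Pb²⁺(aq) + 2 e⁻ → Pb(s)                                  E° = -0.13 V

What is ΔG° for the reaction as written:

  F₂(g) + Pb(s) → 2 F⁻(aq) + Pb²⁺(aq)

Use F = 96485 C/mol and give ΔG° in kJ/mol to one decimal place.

As written, F₂/F⁻ is reduced (cathode) and Pb²⁺/Pb is oxidised (anode), so E°cell = (+2.86) − (-0.13) = +2.99 V.
Balancing electrons gives n = 2.
ΔG° = −nFE° = −(2)(96485)(+2.99) = -576,980 J = -577.0 kJ/mol.

-577.0 kJ/mol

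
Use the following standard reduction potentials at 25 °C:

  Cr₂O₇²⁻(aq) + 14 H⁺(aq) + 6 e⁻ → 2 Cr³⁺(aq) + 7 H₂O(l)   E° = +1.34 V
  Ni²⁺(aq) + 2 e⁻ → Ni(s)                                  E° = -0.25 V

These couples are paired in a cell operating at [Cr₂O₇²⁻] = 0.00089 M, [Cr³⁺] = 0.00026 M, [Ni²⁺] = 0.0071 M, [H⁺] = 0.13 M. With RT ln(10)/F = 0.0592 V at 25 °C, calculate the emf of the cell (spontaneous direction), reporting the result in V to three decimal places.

+1.572 V

Cr₂O₇²⁻/Cr³⁺ is the cathode (higher E°), Ni²⁺/Ni the anode: E°cell = +1.34 − (-0.25) = +1.59 V, n = 6.
Overall: Cr₂O₇²⁻(aq) + 14 H⁺(aq) + 3 Ni(s) → 2 Cr³⁺(aq) + 7 H₂O(l) + 3 Ni²⁺(aq)
Q = [Cr³⁺]^2·[Ni²⁺]^3 / ([Cr₂O₇²⁻]·[H⁺]^14); log Q = 1.839.
E = E° − (0.0592/n) log Q = +1.59 − (0.0592/6)(1.839) = +1.572 V.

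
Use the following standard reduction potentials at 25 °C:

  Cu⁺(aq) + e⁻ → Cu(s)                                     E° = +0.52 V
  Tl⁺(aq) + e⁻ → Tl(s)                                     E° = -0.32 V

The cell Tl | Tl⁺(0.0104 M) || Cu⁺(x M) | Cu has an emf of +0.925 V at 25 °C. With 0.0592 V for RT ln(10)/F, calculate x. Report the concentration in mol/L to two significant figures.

Cu⁺/Cu is the cathode, Tl⁺/Tl the anode: E°cell = +0.84 V, n = 1.
Overall reaction: Cu⁺(aq) + Tl(s) → Cu(s) + Tl⁺(aq); Q = [Tl⁺]^1/[Cu⁺]^1.
From E = E° − (0.0592/n) log Q: log Q = (E° − E)·n/0.0592 = (+0.84 − (+0.925))·1/0.0592 = -1.4358.
So 1·log[Cu⁺] = 1·log(0.0104) − log Q = -1.9830 − (-1.4358) = -0.5472; [Cu⁺] = 10^(-0.5472) ≈ 0.28 M.

0.28 M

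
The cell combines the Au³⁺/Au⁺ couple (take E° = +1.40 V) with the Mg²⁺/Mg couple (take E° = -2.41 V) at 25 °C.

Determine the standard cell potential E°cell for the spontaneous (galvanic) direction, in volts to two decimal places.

The Au³⁺/Au⁺ couple has the higher reduction potential, so it is the cathode; Mg²⁺/Mg is oxidised at the anode.
E°cell = E°(cathode) − E°(anode) = (+1.40) − (-2.41) = +3.81 V.

+3.81 V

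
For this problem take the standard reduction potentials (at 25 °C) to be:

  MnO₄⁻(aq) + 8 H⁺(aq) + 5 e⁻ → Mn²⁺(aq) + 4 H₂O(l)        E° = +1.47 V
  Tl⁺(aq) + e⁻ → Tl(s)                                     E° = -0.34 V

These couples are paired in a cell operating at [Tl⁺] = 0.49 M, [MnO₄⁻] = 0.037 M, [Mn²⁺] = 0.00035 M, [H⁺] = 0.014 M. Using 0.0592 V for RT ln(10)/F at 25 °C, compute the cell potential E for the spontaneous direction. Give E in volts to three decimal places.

+1.677 V

MnO₄⁻/Mn²⁺ is the cathode (higher E°), Tl⁺/Tl the anode: E°cell = +1.47 − (-0.34) = +1.81 V, n = 5.
Overall: MnO₄⁻(aq) + 8 H⁺(aq) + 5 Tl(s) → Mn²⁺(aq) + 4 H₂O(l) + 5 Tl⁺(aq)
Q = [Mn²⁺]·[Tl⁺]^5 / ([MnO₄⁻]·[H⁺]^8); log Q = 11.258.
E = E° − (0.0592/n) log Q = +1.81 − (0.0592/5)(11.258) = +1.677 V.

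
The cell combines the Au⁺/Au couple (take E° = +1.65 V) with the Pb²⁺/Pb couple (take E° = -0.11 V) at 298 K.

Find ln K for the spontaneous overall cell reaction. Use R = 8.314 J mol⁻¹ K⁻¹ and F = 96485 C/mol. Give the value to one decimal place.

137.1

Cathode: Au⁺/Au; anode: Pb²⁺/Pb. E°cell = (+1.65) − (-0.11) = +1.76 V, with n = 2.
ΔG° = −nFE° = −RT ln K, so ln K = nFE°/(RT) = (2)(96485)(+1.76) / ((8.314)(298)) = 137.081.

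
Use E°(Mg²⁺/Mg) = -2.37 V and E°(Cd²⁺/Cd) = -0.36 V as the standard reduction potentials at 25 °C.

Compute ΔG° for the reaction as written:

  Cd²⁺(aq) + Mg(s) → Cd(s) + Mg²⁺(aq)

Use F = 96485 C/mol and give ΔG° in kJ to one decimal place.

As written, Cd²⁺/Cd is reduced (cathode) and Mg²⁺/Mg is oxidised (anode), so E°cell = (-0.36) − (-2.37) = +2.01 V.
Balancing electrons gives n = 2.
ΔG° = −nFE° = −(2)(96485)(+2.01) = -387,870 J = -387.9 kJ.

-387.9 kJ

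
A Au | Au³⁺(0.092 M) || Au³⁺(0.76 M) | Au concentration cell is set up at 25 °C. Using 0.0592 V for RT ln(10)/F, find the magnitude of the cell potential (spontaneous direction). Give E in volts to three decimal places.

+0.018 V

For a concentration cell E°cell = 0. The 0.76 M side is the cathode (reduction is favoured where [Au³⁺] is higher).
With n = 3, E = −(0.0592/3) log([Au³⁺]ₐₙ/[Au³⁺]꜀ₐₜ) = −(0.0592/3) log(0.092/0.76) = −(0.0592/3)(-0.917) = +0.018 V.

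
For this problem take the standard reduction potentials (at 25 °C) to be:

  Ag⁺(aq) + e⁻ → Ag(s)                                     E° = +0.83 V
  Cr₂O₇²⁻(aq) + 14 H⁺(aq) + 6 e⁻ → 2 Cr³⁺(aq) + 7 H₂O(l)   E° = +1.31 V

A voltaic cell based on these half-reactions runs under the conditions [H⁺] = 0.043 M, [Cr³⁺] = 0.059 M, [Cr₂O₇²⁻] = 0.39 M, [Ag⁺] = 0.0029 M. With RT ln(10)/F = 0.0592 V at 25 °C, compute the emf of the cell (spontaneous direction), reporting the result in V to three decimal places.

Cr₂O₇²⁻/Cr³⁺ is the cathode (higher E°), Ag⁺/Ag the anode: E°cell = +1.31 − (+0.83) = +0.48 V, n = 6.
Overall: Cr₂O₇²⁻(aq) + 14 H⁺(aq) + 6 Ag(s) → 2 Cr³⁺(aq) + 7 H₂O(l) + 6 Ag⁺(aq)
Q = [Cr³⁺]^2·[Ag⁺]^6 / ([Cr₂O₇²⁻]·[H⁺]^14); log Q = 1.856.
E = E° − (0.0592/n) log Q = +0.48 − (0.0592/6)(1.856) = +0.462 V.

+0.462 V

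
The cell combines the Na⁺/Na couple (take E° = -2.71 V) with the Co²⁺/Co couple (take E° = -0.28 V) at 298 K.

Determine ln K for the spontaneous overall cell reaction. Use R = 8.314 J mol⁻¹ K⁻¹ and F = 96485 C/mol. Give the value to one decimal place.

Cathode: Co²⁺/Co; anode: Na⁺/Na. E°cell = (-0.28) − (-2.71) = +2.43 V, with n = 2.
ΔG° = −nFE° = −RT ln K, so ln K = nFE°/(RT) = (2)(96485)(+2.43) / ((8.314)(298)) = 189.265.

189.3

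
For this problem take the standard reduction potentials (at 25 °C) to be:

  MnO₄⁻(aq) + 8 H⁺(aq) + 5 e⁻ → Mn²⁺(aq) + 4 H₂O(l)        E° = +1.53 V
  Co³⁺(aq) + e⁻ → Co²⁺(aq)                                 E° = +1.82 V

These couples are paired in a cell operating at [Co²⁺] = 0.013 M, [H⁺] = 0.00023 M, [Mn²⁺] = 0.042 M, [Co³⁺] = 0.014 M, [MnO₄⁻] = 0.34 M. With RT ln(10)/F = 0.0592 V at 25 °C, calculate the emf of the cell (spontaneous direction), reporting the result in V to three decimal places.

+0.626 V

Co³⁺/Co²⁺ is the cathode (higher E°), MnO₄⁻/Mn²⁺ the anode: E°cell = +1.82 − (+1.53) = +0.29 V, n = 5.
Overall: 5 Co³⁺(aq) + Mn²⁺(aq) + 4 H₂O(l) → 5 Co²⁺(aq) + MnO₄⁻(aq) + 8 H⁺(aq)
Q = [Co²⁺]^5·[MnO₄⁻]·[H⁺]^8 / ([Co³⁺]^5·[Mn²⁺]); log Q = -28.359.
E = E° − (0.0592/n) log Q = +0.29 − (0.0592/5)(-28.359) = +0.626 V.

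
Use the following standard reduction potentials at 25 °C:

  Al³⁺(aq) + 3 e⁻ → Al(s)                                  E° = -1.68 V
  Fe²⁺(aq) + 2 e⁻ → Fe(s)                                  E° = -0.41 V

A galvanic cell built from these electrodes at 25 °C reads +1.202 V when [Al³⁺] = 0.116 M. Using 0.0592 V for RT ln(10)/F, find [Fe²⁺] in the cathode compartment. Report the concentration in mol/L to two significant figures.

0.0012 M

Fe²⁺/Fe is the cathode, Al³⁺/Al the anode: E°cell = +1.27 V, n = 6.
Overall reaction: 3 Fe²⁺(aq) + 2 Al(s) → 3 Fe(s) + 2 Al³⁺(aq); Q = [Al³⁺]^2/[Fe²⁺]^3.
From E = E° − (0.0592/n) log Q: log Q = (E° − E)·n/0.0592 = (+1.27 − (+1.202))·6/0.0592 = 6.8919.
So 3·log[Fe²⁺] = 2·log(0.116) − log Q = -1.8711 − (6.8919) = -8.7630; log[Fe²⁺] = -8.7630 / 3 = -2.9210; [Fe²⁺] = 10^(-2.9210) ≈ 0.0012 M.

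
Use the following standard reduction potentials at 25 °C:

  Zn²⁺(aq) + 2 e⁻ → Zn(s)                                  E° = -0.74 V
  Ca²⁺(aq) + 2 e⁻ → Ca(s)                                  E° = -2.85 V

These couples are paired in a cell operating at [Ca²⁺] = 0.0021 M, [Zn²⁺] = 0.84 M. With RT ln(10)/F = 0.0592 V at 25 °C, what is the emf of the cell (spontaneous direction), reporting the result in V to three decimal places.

Zn²⁺/Zn is the cathode (higher E°), Ca²⁺/Ca the anode: E°cell = -0.74 − (-2.85) = +2.11 V, n = 2.
Overall: Zn²⁺(aq) + Ca(s) → Zn(s) + Ca²⁺(aq)
Q = [Ca²⁺] / ([Zn²⁺]); log Q = -2.602.
E = E° − (0.0592/n) log Q = +2.11 − (0.0592/2)(-2.602) = +2.187 V.

+2.187 V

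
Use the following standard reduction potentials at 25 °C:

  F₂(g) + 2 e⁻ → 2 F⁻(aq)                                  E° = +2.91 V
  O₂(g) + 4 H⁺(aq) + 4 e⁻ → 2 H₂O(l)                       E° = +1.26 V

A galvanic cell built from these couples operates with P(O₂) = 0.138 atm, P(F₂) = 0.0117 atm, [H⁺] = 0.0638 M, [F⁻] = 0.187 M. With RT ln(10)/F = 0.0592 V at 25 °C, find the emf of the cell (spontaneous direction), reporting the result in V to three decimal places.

F₂/F⁻ is the cathode (higher E°), O₂/H₂O the anode: E°cell = +2.91 − (+1.26) = +1.65 V, n = 4.
Overall: 2 F₂(g) + 2 H₂O(l) → 4 F⁻(aq) + O₂(g) + 4 H⁺(aq)
Q = [F⁻]^4·P(O₂)·[H⁺]^4 / (P(F₂)^2); log Q = -4.690.
E = E° − (0.0592/n) log Q = +1.65 − (0.0592/4)(-4.690) = +1.719 V.

+1.719 V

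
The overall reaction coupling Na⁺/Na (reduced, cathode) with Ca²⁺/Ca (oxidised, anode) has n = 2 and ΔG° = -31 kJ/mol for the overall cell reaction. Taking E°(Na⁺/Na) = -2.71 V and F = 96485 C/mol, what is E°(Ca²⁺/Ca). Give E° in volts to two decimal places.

-2.87 V

E°cell = −ΔG°/(nF) = −(-31×10³)/((2)(96485)) = +0.161 V.
Since Na⁺/Na is the cathode and Ca²⁺/Ca the anode, E°cell = E°(Na⁺/Na) − E°(Ca²⁺/Ca).
So E°(Ca²⁺/Ca) = E°(Na⁺/Na) − E°cell = (-2.71) − (+0.161) = -2.87 V.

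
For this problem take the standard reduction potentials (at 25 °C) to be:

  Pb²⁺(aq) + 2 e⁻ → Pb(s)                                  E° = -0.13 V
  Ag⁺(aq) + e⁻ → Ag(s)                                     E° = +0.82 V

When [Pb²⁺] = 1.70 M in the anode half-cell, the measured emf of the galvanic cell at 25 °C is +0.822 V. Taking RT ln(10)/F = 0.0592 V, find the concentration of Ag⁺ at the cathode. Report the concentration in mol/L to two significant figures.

Ag⁺/Ag is the cathode, Pb²⁺/Pb the anode: E°cell = +0.95 V, n = 2.
Overall reaction: 2 Ag⁺(aq) + Pb(s) → 2 Ag(s) + Pb²⁺(aq); Q = [Pb²⁺]^1/[Ag⁺]^2.
From E = E° − (0.0592/n) log Q: log Q = (E° − E)·n/0.0592 = (+0.95 − (+0.822))·2/0.0592 = 4.3243.
So 2·log[Ag⁺] = 1·log(1.7) − log Q = 0.2304 − (4.3243) = -4.0939; log[Ag⁺] = -4.0939 / 2 = -2.0469; [Ag⁺] = 10^(-2.0469) ≈ 0.0090 M.

0.0090 M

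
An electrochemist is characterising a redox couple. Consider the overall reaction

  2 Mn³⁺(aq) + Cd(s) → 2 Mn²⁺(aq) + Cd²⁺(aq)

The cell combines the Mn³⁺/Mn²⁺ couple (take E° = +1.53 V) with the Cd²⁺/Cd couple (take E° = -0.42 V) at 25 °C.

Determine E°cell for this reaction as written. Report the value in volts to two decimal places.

The Mn³⁺/Mn²⁺ couple has the higher reduction potential, so it is the cathode; Cd²⁺/Cd is oxidised at the anode.
E°cell = E°(cathode) − E°(anode) = (+1.53) − (-0.42) = +1.95 V.
Since E°cell > 0, the reaction is spontaneous under standard conditions.

+1.95 V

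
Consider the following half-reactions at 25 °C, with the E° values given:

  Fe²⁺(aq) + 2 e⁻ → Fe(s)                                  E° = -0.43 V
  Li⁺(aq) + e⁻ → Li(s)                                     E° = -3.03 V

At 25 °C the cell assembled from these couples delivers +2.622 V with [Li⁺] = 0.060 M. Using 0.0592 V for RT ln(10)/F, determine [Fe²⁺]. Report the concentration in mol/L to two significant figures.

Fe²⁺/Fe is the cathode, Li⁺/Li the anode: E°cell = +2.60 V, n = 2.
Overall reaction: Fe²⁺(aq) + 2 Li(s) → Fe(s) + 2 Li⁺(aq); Q = [Li⁺]^2/[Fe²⁺]^1.
From E = E° − (0.0592/n) log Q: log Q = (E° − E)·n/0.0592 = (+2.60 − (+2.622))·2/0.0592 = -0.7432.
So 1·log[Fe²⁺] = 2·log(0.06) − log Q = -2.4437 − (-0.7432) = -1.7005; [Fe²⁺] = 10^(-1.7005) ≈ 0.020 M.

0.020 M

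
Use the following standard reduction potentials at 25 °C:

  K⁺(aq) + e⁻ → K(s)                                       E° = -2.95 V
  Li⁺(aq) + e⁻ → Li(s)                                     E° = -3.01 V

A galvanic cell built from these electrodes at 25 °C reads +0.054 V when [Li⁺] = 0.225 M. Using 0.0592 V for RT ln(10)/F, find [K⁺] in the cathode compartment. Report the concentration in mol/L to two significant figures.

K⁺/K is the cathode, Li⁺/Li the anode: E°cell = +0.06 V, n = 1.
Overall reaction: K⁺(aq) + Li(s) → K(s) + Li⁺(aq); Q = [Li⁺]^1/[K⁺]^1.
From E = E° − (0.0592/n) log Q: log Q = (E° − E)·n/0.0592 = (+0.06 − (+0.054))·1/0.0592 = 0.1014.
So 1·log[K⁺] = 1·log(0.225) − log Q = -0.6478 − (0.1014) = -0.7492; [K⁺] = 10^(-0.7492) ≈ 0.18 M.

0.18 M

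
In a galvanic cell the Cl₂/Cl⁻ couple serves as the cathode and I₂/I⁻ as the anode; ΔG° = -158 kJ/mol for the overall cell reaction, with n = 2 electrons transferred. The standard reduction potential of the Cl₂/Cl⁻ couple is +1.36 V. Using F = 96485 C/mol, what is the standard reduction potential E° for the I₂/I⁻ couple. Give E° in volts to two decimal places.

+0.54 V

E°cell = −ΔG°/(nF) = −(-158×10³)/((2)(96485)) = +0.819 V.
Since Cl₂/Cl⁻ is the cathode and I₂/I⁻ the anode, E°cell = E°(Cl₂/Cl⁻) − E°(I₂/I⁻).
So E°(I₂/I⁻) = E°(Cl₂/Cl⁻) − E°cell = (+1.36) − (+0.819) = +0.54 V.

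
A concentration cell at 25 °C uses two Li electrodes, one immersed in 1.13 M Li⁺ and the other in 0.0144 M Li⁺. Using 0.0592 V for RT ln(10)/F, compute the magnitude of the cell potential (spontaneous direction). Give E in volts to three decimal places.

+0.112 V

For a concentration cell E°cell = 0. The 1.13 M side is the cathode (reduction is favoured where [Li⁺] is higher).
With n = 1, E = −(0.0592/1) log([Li⁺]ₐₙ/[Li⁺]꜀ₐₜ) = −(0.0592/1) log(0.0144/1.13) = −(0.0592/1)(-1.895) = +0.112 V.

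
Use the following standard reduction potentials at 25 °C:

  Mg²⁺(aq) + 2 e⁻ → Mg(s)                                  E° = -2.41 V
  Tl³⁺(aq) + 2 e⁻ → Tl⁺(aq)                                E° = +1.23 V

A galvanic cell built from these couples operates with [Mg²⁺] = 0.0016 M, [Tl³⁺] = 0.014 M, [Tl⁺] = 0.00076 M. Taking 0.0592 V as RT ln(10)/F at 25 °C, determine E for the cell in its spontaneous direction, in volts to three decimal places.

Tl³⁺/Tl⁺ is the cathode (higher E°), Mg²⁺/Mg the anode: E°cell = +1.23 − (-2.41) = +3.64 V, n = 2.
Overall: Tl³⁺(aq) + Mg(s) → Tl⁺(aq) + Mg²⁺(aq)
Q = [Tl⁺]·[Mg²⁺] / ([Tl³⁺]); log Q = -4.061.
E = E° − (0.0592/n) log Q = +3.64 − (0.0592/2)(-4.061) = +3.760 V.

+3.760 V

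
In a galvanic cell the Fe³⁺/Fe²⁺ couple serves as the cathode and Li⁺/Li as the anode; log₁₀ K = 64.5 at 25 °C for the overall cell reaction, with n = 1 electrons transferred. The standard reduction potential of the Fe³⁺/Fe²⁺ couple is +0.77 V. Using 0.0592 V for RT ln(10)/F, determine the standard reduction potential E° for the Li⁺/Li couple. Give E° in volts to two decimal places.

-3.05 V

E°cell = (0.0592/n)·log K = (0.0592/1)(64.5) = +3.818 V.
Since Fe³⁺/Fe²⁺ is the cathode and Li⁺/Li the anode, E°cell = E°(Fe³⁺/Fe²⁺) − E°(Li⁺/Li).
So E°(Li⁺/Li) = E°(Fe³⁺/Fe²⁺) − E°cell = (+0.77) − (+3.818) = -3.05 V.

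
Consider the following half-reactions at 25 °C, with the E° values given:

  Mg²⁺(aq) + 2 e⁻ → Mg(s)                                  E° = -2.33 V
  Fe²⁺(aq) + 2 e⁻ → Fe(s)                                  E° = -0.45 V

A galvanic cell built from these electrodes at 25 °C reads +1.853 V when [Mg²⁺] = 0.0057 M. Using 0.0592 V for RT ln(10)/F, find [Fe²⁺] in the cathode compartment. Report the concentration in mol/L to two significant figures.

0.00070 M

Fe²⁺/Fe is the cathode, Mg²⁺/Mg the anode: E°cell = +1.88 V, n = 2.
Overall reaction: Fe²⁺(aq) + Mg(s) → Fe(s) + Mg²⁺(aq); Q = [Mg²⁺]^1/[Fe²⁺]^1.
From E = E° − (0.0592/n) log Q: log Q = (E° − E)·n/0.0592 = (+1.88 − (+1.853))·2/0.0592 = 0.9122.
So 1·log[Fe²⁺] = 1·log(0.0057) − log Q = -2.2441 − (0.9122) = -3.1563; [Fe²⁺] = 10^(-3.1563) ≈ 0.00070 M.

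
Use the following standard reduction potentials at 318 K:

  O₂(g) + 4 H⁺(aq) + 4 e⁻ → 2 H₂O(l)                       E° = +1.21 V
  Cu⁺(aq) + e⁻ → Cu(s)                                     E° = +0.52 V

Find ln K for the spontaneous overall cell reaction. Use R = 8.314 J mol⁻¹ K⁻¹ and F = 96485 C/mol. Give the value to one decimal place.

100.7

Cathode: O₂/H₂O; anode: Cu⁺/Cu. E°cell = (+1.21) − (+0.52) = +0.69 V, with n = 4.
ΔG° = −nFE° = −RT ln K, so ln K = nFE°/(RT) = (4)(96485)(+0.69) / ((8.314)(318)) = 100.724.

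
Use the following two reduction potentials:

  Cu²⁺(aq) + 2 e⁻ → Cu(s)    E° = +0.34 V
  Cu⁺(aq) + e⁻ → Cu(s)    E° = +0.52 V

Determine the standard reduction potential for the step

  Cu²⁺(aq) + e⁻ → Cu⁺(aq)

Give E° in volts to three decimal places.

Sequential free energies add, so n₃E°₃ = n₁E°₁ + n₂E°₂.
With n₃ = 2, and the known step contributing 1×(+0.52) V, the unknown satisfies 1·E° = 2×(+0.34) − 1×(+0.52) = +0.160.
E° = +0.160 / 1 = +0.160 V.

+0.160 V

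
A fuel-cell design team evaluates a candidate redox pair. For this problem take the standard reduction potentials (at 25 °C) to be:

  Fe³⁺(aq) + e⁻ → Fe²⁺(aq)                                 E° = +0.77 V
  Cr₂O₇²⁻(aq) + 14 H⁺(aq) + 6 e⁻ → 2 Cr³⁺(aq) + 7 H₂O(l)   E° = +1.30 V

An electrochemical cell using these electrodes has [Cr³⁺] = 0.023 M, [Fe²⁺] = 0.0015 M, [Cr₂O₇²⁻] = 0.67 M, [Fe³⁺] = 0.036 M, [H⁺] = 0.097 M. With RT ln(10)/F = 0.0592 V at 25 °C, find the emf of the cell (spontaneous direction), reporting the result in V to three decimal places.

Cr₂O₇²⁻/Cr³⁺ is the cathode (higher E°), Fe³⁺/Fe²⁺ the anode: E°cell = +1.30 − (+0.77) = +0.53 V, n = 6.
Overall: Cr₂O₇²⁻(aq) + 14 H⁺(aq) + 6 Fe²⁺(aq) → 2 Cr³⁺(aq) + 7 H₂O(l) + 6 Fe³⁺(aq)
Q = [Cr³⁺]^2·[Fe³⁺]^6 / ([Cr₂O₇²⁻]·[H⁺]^14·[Fe²⁺]^6); log Q = 19.364.
E = E° − (0.0592/n) log Q = +0.53 − (0.0592/6)(19.364) = +0.339 V.

+0.339 V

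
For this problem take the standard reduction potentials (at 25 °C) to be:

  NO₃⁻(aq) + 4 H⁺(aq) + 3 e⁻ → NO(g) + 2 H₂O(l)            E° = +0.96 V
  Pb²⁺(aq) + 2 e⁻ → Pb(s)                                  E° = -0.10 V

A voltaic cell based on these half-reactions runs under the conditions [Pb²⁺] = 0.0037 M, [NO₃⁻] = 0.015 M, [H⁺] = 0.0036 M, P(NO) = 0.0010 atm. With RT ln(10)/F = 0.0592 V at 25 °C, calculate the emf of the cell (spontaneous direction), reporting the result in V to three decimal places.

NO₃⁻/NO is the cathode (higher E°), Pb²⁺/Pb the anode: E°cell = +0.96 − (-0.10) = +1.06 V, n = 6.
Overall: 2 NO₃⁻(aq) + 8 H⁺(aq) + 3 Pb(s) → 2 NO(g) + 4 H₂O(l) + 3 Pb²⁺(aq)
Q = P(NO)^2·[Pb²⁺]^3 / ([NO₃⁻]^2·[H⁺]^8); log Q = 9.902.
E = E° − (0.0592/n) log Q = +1.06 − (0.0592/6)(9.902) = +0.962 V.

+0.962 V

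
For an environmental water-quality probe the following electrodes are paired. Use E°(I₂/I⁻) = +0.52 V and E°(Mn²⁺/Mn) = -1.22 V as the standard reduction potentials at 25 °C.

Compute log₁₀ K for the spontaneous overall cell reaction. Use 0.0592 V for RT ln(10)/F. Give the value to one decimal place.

58.8

Cathode: I₂/I⁻; anode: Mn²⁺/Mn. E°cell = +1.74 V, n = 2.
log K = nE°cell / 0.0592 = (2)(+1.74) / 0.0592 = 58.8.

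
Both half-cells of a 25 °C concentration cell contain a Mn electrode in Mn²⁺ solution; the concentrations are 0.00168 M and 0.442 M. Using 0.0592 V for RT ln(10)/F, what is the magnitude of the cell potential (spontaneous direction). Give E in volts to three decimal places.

For a concentration cell E°cell = 0. The 0.442 M side is the cathode (reduction is favoured where [Mn²⁺] is higher).
With n = 2, E = −(0.0592/2) log([Mn²⁺]ₐₙ/[Mn²⁺]꜀ₐₜ) = −(0.0592/2) log(0.00168/0.442) = −(0.0592/2)(-2.420) = +0.072 V.

+0.072 V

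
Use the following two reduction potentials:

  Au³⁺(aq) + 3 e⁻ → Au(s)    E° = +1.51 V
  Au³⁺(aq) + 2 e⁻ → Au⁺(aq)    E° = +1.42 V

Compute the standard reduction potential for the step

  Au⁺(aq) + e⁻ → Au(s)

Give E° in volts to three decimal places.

Sequential free energies add, so n₃E°₃ = n₁E°₁ + n₂E°₂.
With n₃ = 3, and the known step contributing 2×(+1.42) V, the unknown satisfies 1·E° = 3×(+1.51) − 2×(+1.42) = +1.690.
E° = +1.690 / 1 = +1.690 V.

+1.690 V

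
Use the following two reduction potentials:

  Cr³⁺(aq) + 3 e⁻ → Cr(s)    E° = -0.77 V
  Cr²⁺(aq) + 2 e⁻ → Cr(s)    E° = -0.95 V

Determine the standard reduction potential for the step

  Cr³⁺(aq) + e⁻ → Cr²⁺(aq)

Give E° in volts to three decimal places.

-0.410 V

Sequential free energies add, so n₃E°₃ = n₁E°₁ + n₂E°₂.
With n₃ = 3, and the known step contributing 2×(-0.95) V, the unknown satisfies 1·E° = 3×(-0.77) − 2×(-0.95) = -0.410.
E° = -0.410 / 1 = -0.410 V.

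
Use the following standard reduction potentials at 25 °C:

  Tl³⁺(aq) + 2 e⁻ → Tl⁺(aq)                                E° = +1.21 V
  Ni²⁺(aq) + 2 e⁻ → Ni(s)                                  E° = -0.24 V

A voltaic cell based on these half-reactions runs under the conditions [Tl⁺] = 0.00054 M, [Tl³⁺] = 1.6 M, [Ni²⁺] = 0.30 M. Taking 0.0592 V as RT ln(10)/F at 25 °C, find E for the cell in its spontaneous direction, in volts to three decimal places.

+1.568 V

Tl³⁺/Tl⁺ is the cathode (higher E°), Ni²⁺/Ni the anode: E°cell = +1.21 − (-0.24) = +1.45 V, n = 2.
Overall: Tl³⁺(aq) + Ni(s) → Tl⁺(aq) + Ni²⁺(aq)
Q = [Tl⁺]·[Ni²⁺] / ([Tl³⁺]); log Q = -3.995.
E = E° − (0.0592/n) log Q = +1.45 − (0.0592/2)(-3.995) = +1.568 V.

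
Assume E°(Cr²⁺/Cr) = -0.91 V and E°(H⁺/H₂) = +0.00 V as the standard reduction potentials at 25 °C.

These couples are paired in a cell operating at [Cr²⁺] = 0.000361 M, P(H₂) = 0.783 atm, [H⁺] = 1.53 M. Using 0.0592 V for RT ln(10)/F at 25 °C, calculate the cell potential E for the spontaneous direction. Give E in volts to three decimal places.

+1.026 V

H⁺/H₂ is the cathode (higher E°), Cr²⁺/Cr the anode: E°cell = +0.00 − (-0.91) = +0.91 V, n = 2.
Overall: 2 H⁺(aq) + Cr(s) → H₂(g) + Cr²⁺(aq)
Q = P(H₂)·[Cr²⁺] / ([H⁺]^2); log Q = -3.918.
E = E° − (0.0592/n) log Q = +0.91 − (0.0592/2)(-3.918) = +1.026 V.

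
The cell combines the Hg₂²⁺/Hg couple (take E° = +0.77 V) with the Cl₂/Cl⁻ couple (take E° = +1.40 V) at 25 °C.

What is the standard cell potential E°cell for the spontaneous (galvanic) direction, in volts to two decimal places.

+0.63 V

The Cl₂/Cl⁻ couple has the higher reduction potential, so it is the cathode; Hg₂²⁺/Hg is oxidised at the anode.
E°cell = E°(cathode) − E°(anode) = (+1.40) − (+0.77) = +0.63 V.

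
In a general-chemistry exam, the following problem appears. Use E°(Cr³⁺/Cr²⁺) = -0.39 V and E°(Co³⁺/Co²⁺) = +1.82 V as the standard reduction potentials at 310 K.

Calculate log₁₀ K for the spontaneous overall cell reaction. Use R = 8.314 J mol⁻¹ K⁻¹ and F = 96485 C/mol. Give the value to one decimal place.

35.9

Cathode: Co³⁺/Co²⁺; anode: Cr³⁺/Cr²⁺. E°cell = (+1.82) − (-0.39) = +2.21 V, with n = 1.
ΔG° = −nFE° = −RT ln K, so ln K = nFE°/(RT) = (1)(96485)(+2.21) / ((8.314)(310)) = 82.733.
log₁₀ K = 82.733 / ln 10 = 35.9.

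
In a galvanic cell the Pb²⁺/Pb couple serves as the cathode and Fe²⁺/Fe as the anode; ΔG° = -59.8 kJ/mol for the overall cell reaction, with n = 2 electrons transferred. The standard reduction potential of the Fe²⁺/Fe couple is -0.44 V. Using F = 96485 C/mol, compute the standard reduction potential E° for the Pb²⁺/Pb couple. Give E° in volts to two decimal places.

-0.13 V

E°cell = −ΔG°/(nF) = −(-59.8×10³)/((2)(96485)) = +0.310 V.
Since Pb²⁺/Pb is the cathode and Fe²⁺/Fe the anode, E°cell = E°(Pb²⁺/Pb) − E°(Fe²⁺/Fe).
So E°(Pb²⁺/Pb) = E°cell + E°(Fe²⁺/Fe) = +0.310 + (-0.44) = -0.13 V.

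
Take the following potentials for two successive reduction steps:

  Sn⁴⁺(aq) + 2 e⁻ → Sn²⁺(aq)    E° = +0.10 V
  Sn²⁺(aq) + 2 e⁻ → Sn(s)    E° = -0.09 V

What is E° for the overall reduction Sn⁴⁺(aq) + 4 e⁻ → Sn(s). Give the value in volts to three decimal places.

+0.005 V

Since ΔG° = −nFE° is additive over sequential reductions, n₃E°₃ = n₁E°₁ + n₂E°₂.
E°₃ = (2×+0.10 + 2×-0.09) / 4 = (+0.020) / 4 = +0.005 V.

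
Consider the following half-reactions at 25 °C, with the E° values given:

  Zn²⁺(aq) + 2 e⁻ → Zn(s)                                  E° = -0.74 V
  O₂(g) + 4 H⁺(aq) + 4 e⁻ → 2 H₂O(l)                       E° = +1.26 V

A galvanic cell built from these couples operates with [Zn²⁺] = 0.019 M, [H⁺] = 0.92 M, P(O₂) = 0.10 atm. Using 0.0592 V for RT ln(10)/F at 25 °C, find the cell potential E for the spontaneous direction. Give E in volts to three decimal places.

+2.034 V

O₂/H₂O is the cathode (higher E°), Zn²⁺/Zn the anode: E°cell = +1.26 − (-0.74) = +2.00 V, n = 4.
Overall: O₂(g) + 4 H⁺(aq) + 2 Zn(s) → 2 H₂O(l) + 2 Zn²⁺(aq)
Q = [Zn²⁺]^2 / (P(O₂)·[H⁺]^4); log Q = -2.298.
E = E° − (0.0592/n) log Q = +2.00 − (0.0592/4)(-2.298) = +2.034 V.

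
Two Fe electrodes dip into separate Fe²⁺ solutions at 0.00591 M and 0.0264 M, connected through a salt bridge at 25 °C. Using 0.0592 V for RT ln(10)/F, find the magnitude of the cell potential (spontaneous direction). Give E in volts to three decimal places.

For a concentration cell E°cell = 0. The 0.0264 M side is the cathode (reduction is favoured where [Fe²⁺] is higher).
With n = 2, E = −(0.0592/2) log([Fe²⁺]ₐₙ/[Fe²⁺]꜀ₐₜ) = −(0.0592/2) log(0.00591/0.0264) = −(0.0592/2)(-0.650) = +0.019 V.

+0.019 V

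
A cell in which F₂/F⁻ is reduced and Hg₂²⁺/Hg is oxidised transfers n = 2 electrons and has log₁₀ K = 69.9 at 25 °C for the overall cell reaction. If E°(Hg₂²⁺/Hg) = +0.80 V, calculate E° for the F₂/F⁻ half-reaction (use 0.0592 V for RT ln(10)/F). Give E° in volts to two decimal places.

E°cell = (0.0592/n)·log K = (0.0592/2)(69.9) = +2.069 V.
Since F₂/F⁻ is the cathode and Hg₂²⁺/Hg the anode, E°cell = E°(F₂/F⁻) − E°(Hg₂²⁺/Hg).
So E°(F₂/F⁻) = E°cell + E°(Hg₂²⁺/Hg) = +2.069 + (+0.80) = +2.87 V.

+2.87 V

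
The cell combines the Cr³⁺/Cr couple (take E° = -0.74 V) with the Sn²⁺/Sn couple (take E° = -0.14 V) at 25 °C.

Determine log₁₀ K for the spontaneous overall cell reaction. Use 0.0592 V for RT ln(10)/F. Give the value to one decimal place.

60.8

Cathode: Sn²⁺/Sn; anode: Cr³⁺/Cr. E°cell = +0.60 V, n = 6.
log K = nE°cell / 0.0592 = (6)(+0.60) / 0.0592 = 60.8.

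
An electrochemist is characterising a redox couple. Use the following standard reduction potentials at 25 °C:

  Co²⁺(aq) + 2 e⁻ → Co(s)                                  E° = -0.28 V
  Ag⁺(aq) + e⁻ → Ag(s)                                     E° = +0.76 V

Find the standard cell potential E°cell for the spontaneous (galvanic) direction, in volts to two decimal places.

+1.04 V

The Ag⁺/Ag couple has the higher reduction potential, so it is the cathode; Co²⁺/Co is oxidised at the anode.
E°cell = E°(cathode) − E°(anode) = (+0.76) − (-0.28) = +1.04 V.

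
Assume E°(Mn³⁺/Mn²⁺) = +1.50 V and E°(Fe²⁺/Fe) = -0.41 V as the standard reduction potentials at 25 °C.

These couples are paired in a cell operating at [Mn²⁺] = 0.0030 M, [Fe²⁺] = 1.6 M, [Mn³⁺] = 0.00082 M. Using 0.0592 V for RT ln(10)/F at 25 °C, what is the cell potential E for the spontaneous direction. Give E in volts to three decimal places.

+1.871 V

Mn³⁺/Mn²⁺ is the cathode (higher E°), Fe²⁺/Fe the anode: E°cell = +1.50 − (-0.41) = +1.91 V, n = 2.
Overall: 2 Mn³⁺(aq) + Fe(s) → 2 Mn²⁺(aq) + Fe²⁺(aq)
Q = [Mn²⁺]^2·[Fe²⁺] / ([Mn³⁺]^2); log Q = 1.331.
E = E° − (0.0592/n) log Q = +1.91 − (0.0592/2)(1.331) = +1.871 V.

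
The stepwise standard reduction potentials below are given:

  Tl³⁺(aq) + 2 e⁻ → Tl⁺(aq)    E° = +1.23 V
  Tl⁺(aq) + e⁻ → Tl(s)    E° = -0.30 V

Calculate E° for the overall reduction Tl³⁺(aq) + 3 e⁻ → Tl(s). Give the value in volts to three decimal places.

+0.720 V

Since ΔG° = −nFE° is additive over sequential reductions, n₃E°₃ = n₁E°₁ + n₂E°₂.
E°₃ = (2×+1.23 + 1×-0.30) / 3 = (+2.160) / 3 = +0.720 V.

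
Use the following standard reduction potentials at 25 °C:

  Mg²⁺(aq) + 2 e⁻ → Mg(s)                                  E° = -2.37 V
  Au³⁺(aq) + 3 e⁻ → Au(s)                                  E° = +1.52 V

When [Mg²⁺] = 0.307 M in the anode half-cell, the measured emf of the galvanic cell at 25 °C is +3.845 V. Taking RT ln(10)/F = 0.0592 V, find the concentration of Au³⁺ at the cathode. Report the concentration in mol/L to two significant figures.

Au³⁺/Au is the cathode, Mg²⁺/Mg the anode: E°cell = +3.89 V, n = 6.
Overall reaction: 2 Au³⁺(aq) + 3 Mg(s) → 2 Au(s) + 3 Mg²⁺(aq); Q = [Mg²⁺]^3/[Au³⁺]^2.
From E = E° − (0.0592/n) log Q: log Q = (E° − E)·n/0.0592 = (+3.89 − (+3.845))·6/0.0592 = 4.5608.
So 2·log[Au³⁺] = 3·log(0.307) − log Q = -1.5386 − (4.5608) = -6.0994; log[Au³⁺] = -6.0994 / 2 = -3.0497; [Au³⁺] = 10^(-3.0497) ≈ 0.00089 M.

0.00089 M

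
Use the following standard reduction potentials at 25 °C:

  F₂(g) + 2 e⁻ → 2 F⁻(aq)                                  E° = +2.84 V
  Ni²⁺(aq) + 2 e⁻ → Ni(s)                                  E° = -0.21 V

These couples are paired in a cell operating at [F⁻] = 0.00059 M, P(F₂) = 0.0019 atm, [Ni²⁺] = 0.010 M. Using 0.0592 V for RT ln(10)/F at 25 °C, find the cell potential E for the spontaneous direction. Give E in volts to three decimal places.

+3.220 V

F₂/F⁻ is the cathode (higher E°), Ni²⁺/Ni the anode: E°cell = +2.84 − (-0.21) = +3.05 V, n = 2.
Overall: F₂(g) + Ni(s) → 2 F⁻(aq) + Ni²⁺(aq)
Q = [F⁻]^2·[Ni²⁺] / (P(F₂)); log Q = -5.737.
E = E° − (0.0592/n) log Q = +3.05 − (0.0592/2)(-5.737) = +3.220 V.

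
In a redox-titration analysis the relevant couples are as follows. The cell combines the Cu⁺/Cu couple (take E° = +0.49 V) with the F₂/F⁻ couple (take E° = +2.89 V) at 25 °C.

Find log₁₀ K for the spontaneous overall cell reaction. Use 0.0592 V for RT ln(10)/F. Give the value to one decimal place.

Cathode: F₂/F⁻; anode: Cu⁺/Cu. E°cell = +2.40 V, n = 2.
log K = nE°cell / 0.0592 = (2)(+2.40) / 0.0592 = 81.1.

81.1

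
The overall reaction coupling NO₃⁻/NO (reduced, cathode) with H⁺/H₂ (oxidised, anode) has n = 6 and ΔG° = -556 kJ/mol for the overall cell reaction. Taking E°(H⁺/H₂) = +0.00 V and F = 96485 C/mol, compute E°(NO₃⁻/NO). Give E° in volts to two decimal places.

+0.96 V

E°cell = −ΔG°/(nF) = −(-556×10³)/((6)(96485)) = +0.960 V.
Since NO₃⁻/NO is the cathode and H⁺/H₂ the anode, E°cell = E°(NO₃⁻/NO) − E°(H⁺/H₂).
So E°(NO₃⁻/NO) = E°cell + E°(H⁺/H₂) = +0.960 + (+0.00) = +0.96 V.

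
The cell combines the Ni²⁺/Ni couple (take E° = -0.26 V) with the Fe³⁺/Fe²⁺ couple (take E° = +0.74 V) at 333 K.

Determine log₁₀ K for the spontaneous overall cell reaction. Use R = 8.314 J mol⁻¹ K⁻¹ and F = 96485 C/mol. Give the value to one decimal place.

30.3

Cathode: Fe³⁺/Fe²⁺; anode: Ni²⁺/Ni. E°cell = (+0.74) − (-0.26) = +1.00 V, with n = 2.
ΔG° = −nFE° = −RT ln K, so ln K = nFE°/(RT) = (2)(96485)(+1.00) / ((8.314)(333)) = 69.700.
log₁₀ K = 69.700 / ln 10 = 30.3.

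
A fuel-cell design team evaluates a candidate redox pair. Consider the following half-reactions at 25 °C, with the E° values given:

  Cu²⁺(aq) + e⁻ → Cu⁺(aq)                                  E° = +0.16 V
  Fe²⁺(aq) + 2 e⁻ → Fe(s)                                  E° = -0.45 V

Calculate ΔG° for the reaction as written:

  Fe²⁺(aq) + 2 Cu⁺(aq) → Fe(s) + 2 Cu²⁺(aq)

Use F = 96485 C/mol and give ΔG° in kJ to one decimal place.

+117.7 kJ

As written, Fe²⁺/Fe is reduced (cathode) and Cu²⁺/Cu⁺ is oxidised (anode), so E°cell = (-0.45) − (+0.16) = -0.61 V.
Balancing electrons gives n = 2.
ΔG° = −nFE° = −(2)(96485)(-0.61) = 117,712 J = +117.7 kJ.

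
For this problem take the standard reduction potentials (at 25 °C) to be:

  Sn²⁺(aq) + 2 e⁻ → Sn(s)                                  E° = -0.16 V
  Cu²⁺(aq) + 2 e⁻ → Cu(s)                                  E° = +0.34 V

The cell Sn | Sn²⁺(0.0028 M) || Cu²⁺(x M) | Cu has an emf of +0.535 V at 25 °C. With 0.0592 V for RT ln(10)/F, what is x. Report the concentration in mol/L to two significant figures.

Cu²⁺/Cu is the cathode, Sn²⁺/Sn the anode: E°cell = +0.50 V, n = 2.
Overall reaction: Cu²⁺(aq) + Sn(s) → Cu(s) + Sn²⁺(aq); Q = [Sn²⁺]^1/[Cu²⁺]^1.
From E = E° − (0.0592/n) log Q: log Q = (E° − E)·n/0.0592 = (+0.50 − (+0.535))·2/0.0592 = -1.1824.
So 1·log[Cu²⁺] = 1·log(0.0028) − log Q = -2.5528 − (-1.1824) = -1.3704; [Cu²⁺] = 10^(-1.3704) ≈ 0.043 M.

0.043 M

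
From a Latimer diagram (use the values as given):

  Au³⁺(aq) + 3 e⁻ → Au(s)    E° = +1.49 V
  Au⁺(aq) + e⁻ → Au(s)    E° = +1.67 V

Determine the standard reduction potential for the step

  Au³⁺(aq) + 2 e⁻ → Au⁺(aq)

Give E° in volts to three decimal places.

+1.400 V

Sequential free energies add, so n₃E°₃ = n₁E°₁ + n₂E°₂.
With n₃ = 3, and the known step contributing 1×(+1.67) V, the unknown satisfies 2·E° = 3×(+1.49) − 1×(+1.67) = +2.800.
E° = +2.800 / 2 = +1.400 V.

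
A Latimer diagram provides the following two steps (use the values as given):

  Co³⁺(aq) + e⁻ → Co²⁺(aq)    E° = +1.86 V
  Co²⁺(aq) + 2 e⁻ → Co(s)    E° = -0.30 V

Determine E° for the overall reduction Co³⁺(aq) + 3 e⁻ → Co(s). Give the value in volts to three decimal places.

+0.420 V

Since ΔG° = −nFE° is additive over sequential reductions, n₃E°₃ = n₁E°₁ + n₂E°₂.
E°₃ = (1×+1.86 + 2×-0.30) / 3 = (+1.260) / 3 = +0.420 V.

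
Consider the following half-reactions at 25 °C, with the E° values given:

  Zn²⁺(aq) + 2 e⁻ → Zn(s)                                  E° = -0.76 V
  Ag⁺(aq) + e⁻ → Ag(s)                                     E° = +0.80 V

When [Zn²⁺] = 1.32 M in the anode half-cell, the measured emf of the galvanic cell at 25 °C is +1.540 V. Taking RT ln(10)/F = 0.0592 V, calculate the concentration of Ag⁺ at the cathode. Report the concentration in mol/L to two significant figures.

Ag⁺/Ag is the cathode, Zn²⁺/Zn the anode: E°cell = +1.56 V, n = 2.
Overall reaction: 2 Ag⁺(aq) + Zn(s) → 2 Ag(s) + Zn²⁺(aq); Q = [Zn²⁺]^1/[Ag⁺]^2.
From E = E° − (0.0592/n) log Q: log Q = (E° − E)·n/0.0592 = (+1.56 − (+1.540))·2/0.0592 = 0.6757.
So 2·log[Ag⁺] = 1·log(1.32) − log Q = 0.1206 − (0.6757) = -0.5551; log[Ag⁺] = -0.5551 / 2 = -0.2776; [Ag⁺] = 10^(-0.2776) ≈ 0.53 M.

0.53 M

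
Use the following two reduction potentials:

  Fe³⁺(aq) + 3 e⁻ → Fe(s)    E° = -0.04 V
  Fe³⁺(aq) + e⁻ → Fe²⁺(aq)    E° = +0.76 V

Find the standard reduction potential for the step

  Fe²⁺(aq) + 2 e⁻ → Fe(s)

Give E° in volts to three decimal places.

-0.440 V

Sequential free energies add, so n₃E°₃ = n₁E°₁ + n₂E°₂.
With n₃ = 3, and the known step contributing 1×(+0.76) V, the unknown satisfies 2·E° = 3×(-0.04) − 1×(+0.76) = -0.880.
E° = -0.880 / 2 = -0.440 V.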